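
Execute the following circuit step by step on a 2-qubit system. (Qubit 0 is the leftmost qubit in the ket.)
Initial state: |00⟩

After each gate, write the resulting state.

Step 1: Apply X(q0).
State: |10⟩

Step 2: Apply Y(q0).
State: -i|00⟩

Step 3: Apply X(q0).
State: -i|10⟩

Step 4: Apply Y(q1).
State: |11⟩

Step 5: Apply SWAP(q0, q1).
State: |11⟩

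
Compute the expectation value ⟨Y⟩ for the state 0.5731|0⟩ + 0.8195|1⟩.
0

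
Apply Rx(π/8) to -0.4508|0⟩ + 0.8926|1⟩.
(-0.4421 - 0.1741i)|0⟩ + (0.8754 + 0.08795i)|1⟩

Rx(π/8) = [[cos(θ/2), −i·sin(θ/2)], [−i·sin(θ/2), cos(θ/2)]]; θ = π/8, cos(θ/2) ≈ 0.980785, sin(θ/2) ≈ 0.19509.
With a = amp(|0⟩) = -0.4508 and b = amp(|1⟩) = 0.8926:
new amp(|0⟩) = (0.980785)·a + (-0.19509i)·b = (-0.4421 - 0.1741i)
new amp(|1⟩) = (-0.19509i)·a + (0.980785)·b = (0.8754 + 0.08795i)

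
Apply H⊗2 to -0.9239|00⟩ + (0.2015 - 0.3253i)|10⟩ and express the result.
(-0.3612 - 0.1627i)|00⟩ + (-0.3612 - 0.1627i)|01⟩ + (-0.5627 + 0.1627i)|10⟩ + (-0.5627 + 0.1627i)|11⟩

H⊗2 gives amp(|y⟩) = (1/2) Σ_x (−1)^(x·y) amp(|x⟩), where x·y is the number of positions in which both x and y have a 1.
|00⟩: (-0.9239 + (0.2015 - 0.3253i))/2 = (-0.3612 - 0.1627i)
|01⟩: (-0.9239 + (0.2015 - 0.3253i))/2 = (-0.3612 - 0.1627i)
|10⟩: (-0.9239 - (0.2015 - 0.3253i))/2 = (-0.5627 + 0.1627i)
|11⟩: (-0.9239 - (0.2015 - 0.3253i))/2 = (-0.5627 + 0.1627i)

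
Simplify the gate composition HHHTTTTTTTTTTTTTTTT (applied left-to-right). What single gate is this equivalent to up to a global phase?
H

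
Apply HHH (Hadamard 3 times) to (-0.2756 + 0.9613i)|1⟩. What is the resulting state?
(-0.1949 + 0.6797i)|0⟩ + (0.1949 - 0.6797i)|1⟩

H² = I, so H^3 = H: a single Hadamard. With (a, b) = (0, (-0.2756 + 0.9613i)), H gives ((a + b)/√2, (a − b)/√2) = ((-0.1949 + 0.6797i), (0.1949 - 0.6797i)).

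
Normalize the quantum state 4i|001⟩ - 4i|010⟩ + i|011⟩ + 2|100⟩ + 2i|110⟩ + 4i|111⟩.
0.5298i|001⟩ - 0.5298i|010⟩ + 0.1325i|011⟩ + 0.2649|100⟩ + 0.2649i|110⟩ + 0.5298i|111⟩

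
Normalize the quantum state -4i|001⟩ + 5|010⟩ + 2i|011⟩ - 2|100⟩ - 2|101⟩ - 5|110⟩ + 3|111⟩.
-0.4288i|001⟩ + 0.5361|010⟩ + 0.2144i|011⟩ - 0.2144|100⟩ - 0.2144|101⟩ - 0.5361|110⟩ + 0.3216|111⟩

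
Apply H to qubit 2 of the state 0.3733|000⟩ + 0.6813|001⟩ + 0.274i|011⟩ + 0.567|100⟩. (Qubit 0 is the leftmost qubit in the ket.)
0.7457|000⟩ - 0.2178|001⟩ + 0.1937i|010⟩ - 0.1937i|011⟩ + 0.4009|100⟩ + 0.4009|101⟩

H on qubit 2 mixes each pair of kets that differ only in qubit 2: amplitudes (a, b) of (|…0…⟩, |…1…⟩) become ((a + b)/√2, (a − b)/√2). Kets absent from the input have amplitude 0.
(|000⟩, |001⟩): (a, b) = (0.3733, 0.6813) → (0.7457, -0.2178)
(|010⟩, |011⟩): (a, b) = (0, 0.274i) → (0.1937i, -0.1937i)
(|100⟩, |101⟩): (a, b) = (0.567, 0) → (0.4009, 0.4009)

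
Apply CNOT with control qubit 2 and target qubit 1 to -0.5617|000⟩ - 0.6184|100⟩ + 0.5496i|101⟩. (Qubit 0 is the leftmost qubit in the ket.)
-0.5617|000⟩ - 0.6184|100⟩ + 0.5496i|111⟩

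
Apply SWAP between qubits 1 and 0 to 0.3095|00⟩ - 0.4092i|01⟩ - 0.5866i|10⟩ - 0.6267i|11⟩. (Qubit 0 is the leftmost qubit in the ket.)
0.3095|00⟩ - 0.5866i|01⟩ - 0.4092i|10⟩ - 0.6267i|11⟩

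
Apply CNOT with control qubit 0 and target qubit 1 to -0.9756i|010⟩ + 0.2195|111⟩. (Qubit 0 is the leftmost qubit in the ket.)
-0.9756i|010⟩ + 0.2195|101⟩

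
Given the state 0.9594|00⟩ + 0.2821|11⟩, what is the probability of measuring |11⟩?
0.07958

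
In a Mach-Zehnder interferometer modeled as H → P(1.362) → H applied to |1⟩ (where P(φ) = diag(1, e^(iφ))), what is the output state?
(0.3964 - 0.4891i)|0⟩ + (0.6036 + 0.4891i)|1⟩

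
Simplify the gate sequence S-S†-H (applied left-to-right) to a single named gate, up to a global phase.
H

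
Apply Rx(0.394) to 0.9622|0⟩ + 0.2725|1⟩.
(0.9436 - 0.05334i)|0⟩ + (0.2672 - 0.1883i)|1⟩

Rx(0.394) = [[cos(θ/2), −i·sin(θ/2)], [−i·sin(θ/2), cos(θ/2)]]; θ = 0.394, cos(θ/2) ≈ 0.980658, sin(θ/2) ≈ 0.195728.
With a = amp(|0⟩) = 0.9622 and b = amp(|1⟩) = 0.2725:
new amp(|0⟩) = (0.980658)·a + (-0.195728i)·b = (0.9436 - 0.05334i)
new amp(|1⟩) = (-0.195728i)·a + (0.980658)·b = (0.2672 - 0.1883i)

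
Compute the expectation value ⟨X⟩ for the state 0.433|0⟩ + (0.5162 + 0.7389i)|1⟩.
0.447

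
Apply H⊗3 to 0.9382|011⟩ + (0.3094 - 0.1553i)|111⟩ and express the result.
(0.4411 - 0.05491i)|000⟩ + (-0.4411 + 0.05491i)|001⟩ + (-0.4411 + 0.05491i)|010⟩ + (0.4411 - 0.05491i)|011⟩ + (0.2223 + 0.05491i)|100⟩ + (-0.2223 - 0.05491i)|101⟩ + (-0.2223 - 0.05491i)|110⟩ + (0.2223 + 0.05491i)|111⟩

H⊗3 gives amp(|y⟩) = (1/2√2) Σ_x (−1)^(x·y) amp(|x⟩), where x·y is the number of positions in which both x and y have a 1.
|000⟩: (0.9382 + (0.3094 - 0.1553i))/(2√2) = (0.4411 - 0.05491i)
|001⟩: (-0.9382 - (0.3094 - 0.1553i))/(2√2) = (-0.4411 + 0.05491i)
|010⟩: (-0.9382 - (0.3094 - 0.1553i))/(2√2) = (-0.4411 + 0.05491i)
|011⟩: (0.9382 + (0.3094 - 0.1553i))/(2√2) = (0.4411 - 0.05491i)
|100⟩: (0.9382 - (0.3094 - 0.1553i))/(2√2) = (0.2223 + 0.05491i)
|101⟩: (-0.9382 + (0.3094 - 0.1553i))/(2√2) = (-0.2223 - 0.05491i)
|110⟩: (-0.9382 + (0.3094 - 0.1553i))/(2√2) = (-0.2223 - 0.05491i)
|111⟩: (0.9382 - (0.3094 - 0.1553i))/(2√2) = (0.2223 + 0.05491i)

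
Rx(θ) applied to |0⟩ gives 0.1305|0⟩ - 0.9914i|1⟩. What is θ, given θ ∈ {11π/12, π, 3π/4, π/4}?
11π/12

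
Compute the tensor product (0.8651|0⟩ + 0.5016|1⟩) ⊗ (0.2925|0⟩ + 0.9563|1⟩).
0.253|00⟩ + 0.8273|01⟩ + 0.1467|10⟩ + 0.4797|11⟩

amp(|b₁b₂…⟩) = product of the factor amplitudes for bits b₁, b₂, …; only kets whose every factor amplitude is nonzero survive.
|00⟩: (0.8651)(0.2925) = 0.253
|01⟩: (0.8651)(0.9563) = 0.8273
|10⟩: (0.5016)(0.2925) = 0.1467
|11⟩: (0.5016)(0.9563) = 0.4797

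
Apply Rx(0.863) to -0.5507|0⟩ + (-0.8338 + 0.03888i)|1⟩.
(-0.484 + 0.3487i)|0⟩ + (-0.7574 + 0.2656i)|1⟩

Rx(0.863) = [[cos(θ/2), −i·sin(θ/2)], [−i·sin(θ/2), cos(θ/2)]]; θ = 0.863, cos(θ/2) ≈ 0.908339, sin(θ/2) ≈ 0.418234.
With a = amp(|0⟩) = -0.5507 and b = amp(|1⟩) = (-0.8338 + 0.03888i):
new amp(|0⟩) = (0.908339)·a + (-0.418234i)·b = (-0.484 + 0.3487i)
new amp(|1⟩) = (-0.418234i)·a + (0.908339)·b = (-0.7574 + 0.2656i)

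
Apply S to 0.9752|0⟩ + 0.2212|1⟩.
0.9752|0⟩ + 0.2212i|1⟩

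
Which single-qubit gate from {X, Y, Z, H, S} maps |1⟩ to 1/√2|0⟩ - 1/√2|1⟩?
H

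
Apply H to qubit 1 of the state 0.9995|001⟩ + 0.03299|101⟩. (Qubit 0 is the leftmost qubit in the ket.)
0.7068|001⟩ + 0.7068|011⟩ + 0.02333|101⟩ + 0.02333|111⟩

H on qubit 1 mixes each pair of kets that differ only in qubit 1: amplitudes (a, b) of (|…0…⟩, |…1…⟩) become ((a + b)/√2, (a − b)/√2). Kets absent from the input have amplitude 0.
(|001⟩, |011⟩): (a, b) = (0.9995, 0) → (0.7068, 0.7068)
(|101⟩, |111⟩): (a, b) = (0.03299, 0) → (0.02333, 0.02333)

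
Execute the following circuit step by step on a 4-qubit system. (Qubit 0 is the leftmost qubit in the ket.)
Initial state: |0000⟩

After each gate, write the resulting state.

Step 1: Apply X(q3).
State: |0001⟩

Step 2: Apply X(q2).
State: |0011⟩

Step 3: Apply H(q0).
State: 1/√2|0011⟩ + 1/√2|1011⟩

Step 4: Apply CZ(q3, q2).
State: -1/√2|0011⟩ - 1/√2|1011⟩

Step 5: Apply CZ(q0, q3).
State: -1/√2|0011⟩ + 1/√2|1011⟩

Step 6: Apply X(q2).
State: -1/√2|0001⟩ + 1/√2|1001⟩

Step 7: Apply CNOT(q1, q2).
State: -1/√2|0001⟩ + 1/√2|1001⟩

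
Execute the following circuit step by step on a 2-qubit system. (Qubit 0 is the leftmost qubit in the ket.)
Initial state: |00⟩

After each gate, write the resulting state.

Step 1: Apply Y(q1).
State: i|01⟩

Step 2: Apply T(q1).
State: (-1/√2 + (1/√2)i)|01⟩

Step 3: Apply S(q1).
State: (-1/√2 - (1/√2)i)|01⟩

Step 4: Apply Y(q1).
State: (-1/√2 + (1/√2)i)|00⟩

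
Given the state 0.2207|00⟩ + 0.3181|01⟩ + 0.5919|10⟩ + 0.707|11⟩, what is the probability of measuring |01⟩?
0.1012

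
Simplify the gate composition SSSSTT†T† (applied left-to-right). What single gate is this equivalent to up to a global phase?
T†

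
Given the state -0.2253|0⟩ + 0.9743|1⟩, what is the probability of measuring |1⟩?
0.9493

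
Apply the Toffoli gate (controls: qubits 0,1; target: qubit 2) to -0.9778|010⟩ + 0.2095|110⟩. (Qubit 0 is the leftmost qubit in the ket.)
-0.9778|010⟩ + 0.2095|111⟩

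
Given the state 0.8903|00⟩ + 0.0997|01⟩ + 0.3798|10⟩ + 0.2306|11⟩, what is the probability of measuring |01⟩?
0.00994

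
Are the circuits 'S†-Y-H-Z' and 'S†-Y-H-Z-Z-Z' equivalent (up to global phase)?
Yes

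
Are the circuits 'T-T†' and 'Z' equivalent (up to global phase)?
No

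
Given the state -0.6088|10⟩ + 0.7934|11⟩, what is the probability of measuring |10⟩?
0.3706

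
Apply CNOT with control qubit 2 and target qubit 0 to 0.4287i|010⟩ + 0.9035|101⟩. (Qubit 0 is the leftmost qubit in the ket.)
0.9035|001⟩ + 0.4287i|010⟩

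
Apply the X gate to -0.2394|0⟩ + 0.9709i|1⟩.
0.9709i|0⟩ - 0.2394|1⟩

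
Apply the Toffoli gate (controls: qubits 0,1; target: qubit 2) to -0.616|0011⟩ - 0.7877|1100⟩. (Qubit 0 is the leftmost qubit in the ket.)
-0.616|0011⟩ - 0.7877|1110⟩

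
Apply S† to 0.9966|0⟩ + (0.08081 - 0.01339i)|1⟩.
0.9966|0⟩ + (-0.01339 - 0.08081i)|1⟩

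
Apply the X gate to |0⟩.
|1⟩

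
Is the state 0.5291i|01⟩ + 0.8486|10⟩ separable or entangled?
Entangled

Writing the state as a|00⟩ + b|01⟩ + c|10⟩ + d|11⟩, it is a product state iff ad − bc = 0.
Here (a, b, c, d) = (0, 0.5291i, 0.8486, 0): ad − bc = (0)(0) − (0.5291i)(0.8486) = -0.449i ≠ 0, so the state is entangled.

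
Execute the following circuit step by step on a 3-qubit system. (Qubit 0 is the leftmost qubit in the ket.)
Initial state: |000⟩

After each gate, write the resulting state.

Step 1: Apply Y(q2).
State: i|001⟩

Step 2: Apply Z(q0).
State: i|001⟩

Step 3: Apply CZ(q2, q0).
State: i|001⟩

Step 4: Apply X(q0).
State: i|101⟩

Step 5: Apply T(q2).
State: (-1/√2 + (1/√2)i)|101⟩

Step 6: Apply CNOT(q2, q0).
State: (-1/√2 + (1/√2)i)|001⟩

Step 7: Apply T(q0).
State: (-1/√2 + (1/√2)i)|001⟩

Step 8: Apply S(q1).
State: (-1/√2 + (1/√2)i)|001⟩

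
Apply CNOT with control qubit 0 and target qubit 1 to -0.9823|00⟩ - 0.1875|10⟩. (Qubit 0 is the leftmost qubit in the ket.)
-0.9823|00⟩ - 0.1875|11⟩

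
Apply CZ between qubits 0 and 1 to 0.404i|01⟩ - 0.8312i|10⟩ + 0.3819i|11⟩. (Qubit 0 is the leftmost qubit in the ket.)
0.404i|01⟩ - 0.8312i|10⟩ - 0.3819i|11⟩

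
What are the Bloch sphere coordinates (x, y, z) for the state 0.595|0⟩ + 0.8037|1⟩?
(0.9564, 0, -0.2919)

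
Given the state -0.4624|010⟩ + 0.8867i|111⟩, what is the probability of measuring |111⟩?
0.7862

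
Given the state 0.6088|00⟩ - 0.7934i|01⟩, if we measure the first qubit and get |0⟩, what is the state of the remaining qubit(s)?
0.6088|0⟩ - 0.7934i|1⟩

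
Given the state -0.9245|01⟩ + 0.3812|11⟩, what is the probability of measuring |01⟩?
0.8547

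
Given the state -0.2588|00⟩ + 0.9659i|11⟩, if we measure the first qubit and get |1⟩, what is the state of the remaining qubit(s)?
i|1⟩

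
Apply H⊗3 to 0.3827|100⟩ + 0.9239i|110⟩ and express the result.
(0.1353 + 0.3266i)|000⟩ + (0.1353 + 0.3266i)|001⟩ + (0.1353 - 0.3266i)|010⟩ + (0.1353 - 0.3266i)|011⟩ + (-0.1353 - 0.3266i)|100⟩ + (-0.1353 - 0.3266i)|101⟩ + (-0.1353 + 0.3266i)|110⟩ + (-0.1353 + 0.3266i)|111⟩

H⊗3 gives amp(|y⟩) = (1/2√2) Σ_x (−1)^(x·y) amp(|x⟩), where x·y is the number of positions in which both x and y have a 1.
|000⟩: (0.3827 + 0.9239i)/(2√2) = (0.1353 + 0.3266i)
|001⟩: (0.3827 + 0.9239i)/(2√2) = (0.1353 + 0.3266i)
|010⟩: (0.3827 - 0.9239i)/(2√2) = (0.1353 - 0.3266i)
|011⟩: (0.3827 - 0.9239i)/(2√2) = (0.1353 - 0.3266i)
|100⟩: (-0.3827 - 0.9239i)/(2√2) = (-0.1353 - 0.3266i)
|101⟩: (-0.3827 - 0.9239i)/(2√2) = (-0.1353 - 0.3266i)
|110⟩: (-0.3827 + 0.9239i)/(2√2) = (-0.1353 + 0.3266i)
|111⟩: (-0.3827 + 0.9239i)/(2√2) = (-0.1353 + 0.3266i)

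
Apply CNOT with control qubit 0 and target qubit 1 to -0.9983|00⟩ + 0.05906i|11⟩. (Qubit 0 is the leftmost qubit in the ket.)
-0.9983|00⟩ + 0.05906i|10⟩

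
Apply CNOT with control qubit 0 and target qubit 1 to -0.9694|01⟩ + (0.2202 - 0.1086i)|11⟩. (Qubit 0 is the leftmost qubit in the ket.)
-0.9694|01⟩ + (0.2202 - 0.1086i)|10⟩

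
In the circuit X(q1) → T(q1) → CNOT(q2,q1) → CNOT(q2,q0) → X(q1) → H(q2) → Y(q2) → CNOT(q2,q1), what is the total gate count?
8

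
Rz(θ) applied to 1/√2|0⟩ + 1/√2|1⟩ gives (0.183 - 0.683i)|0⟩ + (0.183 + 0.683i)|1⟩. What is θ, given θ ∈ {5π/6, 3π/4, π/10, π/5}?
5π/6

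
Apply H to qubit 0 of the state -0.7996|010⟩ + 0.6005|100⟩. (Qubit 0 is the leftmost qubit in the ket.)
0.4246|000⟩ - 0.5654|010⟩ - 0.4246|100⟩ - 0.5654|110⟩

H on qubit 0 mixes each pair of kets that differ only in qubit 0: amplitudes (a, b) of (|…0…⟩, |…1…⟩) become ((a + b)/√2, (a − b)/√2). Kets absent from the input have amplitude 0.
(|000⟩, |100⟩): (a, b) = (0, 0.6005) → (0.4246, -0.4246)
(|010⟩, |110⟩): (a, b) = (-0.7996, 0) → (-0.5654, -0.5654)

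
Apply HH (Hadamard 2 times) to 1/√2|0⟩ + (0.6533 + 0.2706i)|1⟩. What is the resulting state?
1/√2|0⟩ + (0.6533 + 0.2706i)|1⟩

H² = I, so an even number of Hadamards cancels: H^2 = I and the state is unchanged.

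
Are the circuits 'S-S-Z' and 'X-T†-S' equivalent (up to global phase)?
No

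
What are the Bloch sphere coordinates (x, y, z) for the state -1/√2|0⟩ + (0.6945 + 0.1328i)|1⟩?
(-0.9822, -0.1878, 0.00003391)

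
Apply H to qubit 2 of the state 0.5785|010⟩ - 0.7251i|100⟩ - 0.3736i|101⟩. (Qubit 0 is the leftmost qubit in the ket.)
0.4091|010⟩ + 0.4091|011⟩ - 0.7769i|100⟩ - 0.2485i|101⟩

H on qubit 2 mixes each pair of kets that differ only in qubit 2: amplitudes (a, b) of (|…0…⟩, |…1…⟩) become ((a + b)/√2, (a − b)/√2). Kets absent from the input have amplitude 0.
(|010⟩, |011⟩): (a, b) = (0.5785, 0) → (0.4091, 0.4091)
(|100⟩, |101⟩): (a, b) = (-0.7251i, -0.3736i) → (-0.7769i, -0.2485i)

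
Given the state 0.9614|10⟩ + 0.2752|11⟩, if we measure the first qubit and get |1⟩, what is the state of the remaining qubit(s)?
0.9614|0⟩ + 0.2752|1⟩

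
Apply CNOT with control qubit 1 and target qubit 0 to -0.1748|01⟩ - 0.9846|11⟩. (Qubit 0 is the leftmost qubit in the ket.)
-0.9846|01⟩ - 0.1748|11⟩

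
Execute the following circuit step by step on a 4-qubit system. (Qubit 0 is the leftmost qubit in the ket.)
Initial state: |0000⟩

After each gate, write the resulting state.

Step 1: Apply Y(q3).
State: i|0001⟩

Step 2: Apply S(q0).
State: i|0001⟩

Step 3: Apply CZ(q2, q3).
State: i|0001⟩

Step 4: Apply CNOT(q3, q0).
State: i|1001⟩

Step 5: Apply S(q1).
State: i|1001⟩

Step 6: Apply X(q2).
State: i|1011⟩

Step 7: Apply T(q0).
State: (-1/√2 + (1/√2)i)|1011⟩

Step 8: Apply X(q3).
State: (-1/√2 + (1/√2)i)|1010⟩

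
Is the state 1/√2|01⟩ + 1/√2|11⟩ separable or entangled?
Separable

Writing the state as a|00⟩ + b|01⟩ + c|10⟩ + d|11⟩, it is a product state iff ad − bc = 0.
Here (a, b, c, d) = (0, 1/√2, 0, 1/√2): ad − bc = (0)(1/√2) − (1/√2)(0) = 0, so the state is separable.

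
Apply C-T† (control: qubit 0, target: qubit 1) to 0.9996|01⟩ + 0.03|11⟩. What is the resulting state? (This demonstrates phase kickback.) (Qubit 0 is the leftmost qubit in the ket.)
0.9996|01⟩ + (0.02121 - 0.02121i)|11⟩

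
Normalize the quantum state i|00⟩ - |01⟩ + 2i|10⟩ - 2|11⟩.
0.3162i|00⟩ - 0.3162|01⟩ + 0.6325i|10⟩ - 0.6325|11⟩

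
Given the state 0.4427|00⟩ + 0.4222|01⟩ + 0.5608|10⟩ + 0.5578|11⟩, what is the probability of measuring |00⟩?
0.196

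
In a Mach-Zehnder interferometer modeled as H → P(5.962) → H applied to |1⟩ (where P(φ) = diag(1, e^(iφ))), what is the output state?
(0.02557 + 0.1578i)|0⟩ + (0.9744 - 0.1578i)|1⟩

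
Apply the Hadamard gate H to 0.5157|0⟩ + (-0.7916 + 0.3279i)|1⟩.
(-0.1951 + 0.2319i)|0⟩ + (0.9244 - 0.2319i)|1⟩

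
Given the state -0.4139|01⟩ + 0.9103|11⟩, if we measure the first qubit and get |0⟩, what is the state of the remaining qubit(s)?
-|1⟩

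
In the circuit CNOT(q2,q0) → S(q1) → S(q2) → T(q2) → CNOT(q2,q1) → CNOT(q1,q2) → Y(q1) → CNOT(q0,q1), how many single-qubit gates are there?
4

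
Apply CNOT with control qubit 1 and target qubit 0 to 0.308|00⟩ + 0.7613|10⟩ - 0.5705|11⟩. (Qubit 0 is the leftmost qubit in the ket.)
0.308|00⟩ - 0.5705|01⟩ + 0.7613|10⟩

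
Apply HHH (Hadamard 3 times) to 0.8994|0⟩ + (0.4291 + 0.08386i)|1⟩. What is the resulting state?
(0.9394 + 0.0593i)|0⟩ + (0.3326 - 0.0593i)|1⟩

H² = I, so H^3 = H: a single Hadamard. With (a, b) = (0.8994, (0.4291 + 0.08386i)), H gives ((a + b)/√2, (a − b)/√2) = ((0.9394 + 0.0593i), (0.3326 - 0.0593i)).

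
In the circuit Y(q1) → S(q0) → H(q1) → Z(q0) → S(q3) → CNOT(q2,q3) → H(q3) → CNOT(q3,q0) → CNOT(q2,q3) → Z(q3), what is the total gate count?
10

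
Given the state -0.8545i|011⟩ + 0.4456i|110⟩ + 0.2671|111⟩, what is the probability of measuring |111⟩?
0.07134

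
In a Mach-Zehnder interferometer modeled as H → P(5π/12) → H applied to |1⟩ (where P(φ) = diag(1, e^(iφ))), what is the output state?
(0.3706 - 0.483i)|0⟩ + (0.6294 + 0.483i)|1⟩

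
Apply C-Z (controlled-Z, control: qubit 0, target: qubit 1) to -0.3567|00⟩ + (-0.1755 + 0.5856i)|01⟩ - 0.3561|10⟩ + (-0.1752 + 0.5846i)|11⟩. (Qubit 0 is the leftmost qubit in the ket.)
-0.3567|00⟩ + (-0.1755 + 0.5856i)|01⟩ - 0.3561|10⟩ + (0.1752 - 0.5846i)|11⟩

C-Z leaves the control-|0⟩ kets |00⟩, |01⟩ unchanged and applies Z to qubit 1 on the control-|1⟩ pair (|10⟩, |11⟩).
Z = [[1, 0], [0, -1]].
With a = amp(|10⟩) = -0.3561 and b = amp(|11⟩) = (-0.1752 + 0.5846i):
new amp(|10⟩) = (1)·a = -0.3561
new amp(|11⟩) = (-1)·b = (0.1752 - 0.5846i)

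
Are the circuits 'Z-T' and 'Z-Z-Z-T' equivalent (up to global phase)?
Yes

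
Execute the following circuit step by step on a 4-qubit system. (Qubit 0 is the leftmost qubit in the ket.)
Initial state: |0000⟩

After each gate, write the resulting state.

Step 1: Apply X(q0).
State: |1000⟩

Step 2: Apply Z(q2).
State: |1000⟩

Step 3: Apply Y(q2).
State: i|1010⟩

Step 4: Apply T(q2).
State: (-1/√2 + (1/√2)i)|1010⟩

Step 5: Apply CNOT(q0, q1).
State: (-1/√2 + (1/√2)i)|1110⟩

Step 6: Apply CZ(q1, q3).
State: (-1/√2 + (1/√2)i)|1110⟩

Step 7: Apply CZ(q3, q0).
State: (-1/√2 + (1/√2)i)|1110⟩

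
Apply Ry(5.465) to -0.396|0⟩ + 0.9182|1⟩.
-0.001916|0⟩ - |1⟩

Ry(5.465) = [[cos(θ/2), −sin(θ/2)], [sin(θ/2), cos(θ/2)]]; θ = 5.465, cos(θ/2) ≈ -0.917482, sin(θ/2) ≈ 0.397777.
With a = amp(|0⟩) = -0.396 and b = amp(|1⟩) = 0.9182:
new amp(|0⟩) = (-0.917482)·a + (-0.397777)·b = -0.001916
new amp(|1⟩) = (0.397777)·a + (-0.917482)·b = -1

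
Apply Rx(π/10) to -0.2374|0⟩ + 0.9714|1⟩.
(-0.2345 - 0.152i)|0⟩ + (0.9594 + 0.03714i)|1⟩

Rx(π/10) = [[cos(θ/2), −i·sin(θ/2)], [−i·sin(θ/2), cos(θ/2)]]; θ = π/10, cos(θ/2) ≈ 0.987688, sin(θ/2) ≈ 0.156434.
With a = amp(|0⟩) = -0.2374 and b = amp(|1⟩) = 0.9714:
new amp(|0⟩) = (0.987688)·a + (-0.156434i)·b = (-0.2345 - 0.152i)
new amp(|1⟩) = (-0.156434i)·a + (0.987688)·b = (0.9594 + 0.03714i)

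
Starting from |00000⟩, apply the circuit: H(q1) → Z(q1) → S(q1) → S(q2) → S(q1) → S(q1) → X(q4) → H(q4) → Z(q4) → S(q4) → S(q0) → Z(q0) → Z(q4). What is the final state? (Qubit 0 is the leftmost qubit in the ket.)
1/2|00000⟩ - (1/2)i|00001⟩ + (1/2)i|01000⟩ + 1/2|01001⟩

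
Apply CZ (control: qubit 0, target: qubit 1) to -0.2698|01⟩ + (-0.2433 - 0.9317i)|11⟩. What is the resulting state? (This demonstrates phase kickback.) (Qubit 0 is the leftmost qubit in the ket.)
-0.2698|01⟩ + (0.2433 + 0.9317i)|11⟩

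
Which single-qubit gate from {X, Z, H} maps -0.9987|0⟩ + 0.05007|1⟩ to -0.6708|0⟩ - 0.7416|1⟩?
H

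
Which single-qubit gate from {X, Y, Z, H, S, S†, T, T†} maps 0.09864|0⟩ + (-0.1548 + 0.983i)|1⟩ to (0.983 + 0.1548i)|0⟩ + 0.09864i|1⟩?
Y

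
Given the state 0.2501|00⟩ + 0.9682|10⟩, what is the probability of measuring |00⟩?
0.06255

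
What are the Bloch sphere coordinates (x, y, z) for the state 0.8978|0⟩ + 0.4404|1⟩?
(0.7908, 0, 0.6121)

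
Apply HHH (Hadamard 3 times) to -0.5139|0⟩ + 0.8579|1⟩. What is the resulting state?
0.2432|0⟩ - 0.97|1⟩

H² = I, so H^3 = H: a single Hadamard. With (a, b) = (-0.5139, 0.8579), H gives ((a + b)/√2, (a − b)/√2) = (0.2432, -0.97).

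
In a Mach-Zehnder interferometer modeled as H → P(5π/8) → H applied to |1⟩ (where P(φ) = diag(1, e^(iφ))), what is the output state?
(0.6913 - 0.4619i)|0⟩ + (0.3087 + 0.4619i)|1⟩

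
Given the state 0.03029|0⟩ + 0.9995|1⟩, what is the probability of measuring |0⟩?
0.0009175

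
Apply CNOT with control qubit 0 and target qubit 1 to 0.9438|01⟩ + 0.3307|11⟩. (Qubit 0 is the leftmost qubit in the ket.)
0.9438|01⟩ + 0.3307|10⟩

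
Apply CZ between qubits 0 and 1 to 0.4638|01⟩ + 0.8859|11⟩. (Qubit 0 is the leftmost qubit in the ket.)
0.4638|01⟩ - 0.8859|11⟩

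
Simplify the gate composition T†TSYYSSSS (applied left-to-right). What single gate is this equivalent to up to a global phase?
S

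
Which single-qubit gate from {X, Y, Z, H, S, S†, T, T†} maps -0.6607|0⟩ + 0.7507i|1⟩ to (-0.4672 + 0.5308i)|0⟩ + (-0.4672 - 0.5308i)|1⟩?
H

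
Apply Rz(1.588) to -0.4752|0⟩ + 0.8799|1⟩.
(-0.3331 + 0.3389i)|0⟩ + (0.6168 + 0.6275i)|1⟩

Rz(1.588) = [[e^(−iθ/2), 0], [0, e^(iθ/2)]] with e^(±iθ/2) = cos(θ/2) ± i·sin(θ/2); θ = 1.588, cos(θ/2) ≈ 0.700998, sin(θ/2) ≈ 0.713163.
With a = amp(|0⟩) = -0.4752 and b = amp(|1⟩) = 0.8799:
new amp(|0⟩) = (0.700998 - 0.713163i)·a = (-0.3331 + 0.3389i)
new amp(|1⟩) = (0.700998 + 0.713163i)·b = (0.6168 + 0.6275i)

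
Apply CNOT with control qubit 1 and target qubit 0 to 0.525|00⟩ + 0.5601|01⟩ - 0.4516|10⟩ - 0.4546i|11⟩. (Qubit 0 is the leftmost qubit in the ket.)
0.525|00⟩ - 0.4546i|01⟩ - 0.4516|10⟩ + 0.5601|11⟩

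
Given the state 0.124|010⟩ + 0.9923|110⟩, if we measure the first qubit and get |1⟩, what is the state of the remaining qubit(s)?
|10⟩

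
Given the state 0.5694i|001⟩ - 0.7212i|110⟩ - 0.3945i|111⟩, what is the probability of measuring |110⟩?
0.5201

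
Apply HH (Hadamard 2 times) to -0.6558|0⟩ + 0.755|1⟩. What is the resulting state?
-0.6558|0⟩ + 0.755|1⟩

H² = I, so an even number of Hadamards cancels: H^2 = I and the state is unchanged.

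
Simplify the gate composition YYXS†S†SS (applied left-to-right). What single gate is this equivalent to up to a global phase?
X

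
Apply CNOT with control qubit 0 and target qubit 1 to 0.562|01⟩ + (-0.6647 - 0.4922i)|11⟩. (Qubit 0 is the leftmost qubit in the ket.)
0.562|01⟩ + (-0.6647 - 0.4922i)|10⟩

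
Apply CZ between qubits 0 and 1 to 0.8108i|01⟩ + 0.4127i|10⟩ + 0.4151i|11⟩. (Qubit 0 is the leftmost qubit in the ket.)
0.8108i|01⟩ + 0.4127i|10⟩ - 0.4151i|11⟩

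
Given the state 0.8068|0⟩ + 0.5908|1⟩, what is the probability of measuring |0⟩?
0.6509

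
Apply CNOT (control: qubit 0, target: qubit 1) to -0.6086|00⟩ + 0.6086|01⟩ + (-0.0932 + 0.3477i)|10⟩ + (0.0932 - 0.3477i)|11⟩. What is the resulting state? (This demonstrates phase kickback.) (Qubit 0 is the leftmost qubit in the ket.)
-0.6086|00⟩ + 0.6086|01⟩ + (0.0932 - 0.3477i)|10⟩ + (-0.0932 + 0.3477i)|11⟩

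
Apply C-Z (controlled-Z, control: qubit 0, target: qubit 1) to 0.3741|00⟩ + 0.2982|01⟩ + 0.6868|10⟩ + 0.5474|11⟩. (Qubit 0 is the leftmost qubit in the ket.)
0.3741|00⟩ + 0.2982|01⟩ + 0.6868|10⟩ - 0.5474|11⟩

C-Z leaves the control-|0⟩ kets |00⟩, |01⟩ unchanged and applies Z to qubit 1 on the control-|1⟩ pair (|10⟩, |11⟩).
Z = [[1, 0], [0, -1]].
With a = amp(|10⟩) = 0.6868 and b = amp(|11⟩) = 0.5474:
new amp(|10⟩) = (1)·a = 0.6868
new amp(|11⟩) = (-1)·b = -0.5474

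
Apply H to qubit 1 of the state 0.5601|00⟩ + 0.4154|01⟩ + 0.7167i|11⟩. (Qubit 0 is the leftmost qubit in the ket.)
0.6898|00⟩ + 0.1023|01⟩ + 0.5068i|10⟩ - 0.5068i|11⟩

H on qubit 1 mixes each pair of kets that differ only in qubit 1: amplitudes (a, b) of (|…0…⟩, |…1…⟩) become ((a + b)/√2, (a − b)/√2). Kets absent from the input have amplitude 0.
(|00⟩, |01⟩): (a, b) = (0.5601, 0.4154) → (0.6898, 0.1023)
(|10⟩, |11⟩): (a, b) = (0, 0.7167i) → (0.5068i, -0.5068i)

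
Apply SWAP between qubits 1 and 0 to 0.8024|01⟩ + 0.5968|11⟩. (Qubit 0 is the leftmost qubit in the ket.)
0.8024|10⟩ + 0.5968|11⟩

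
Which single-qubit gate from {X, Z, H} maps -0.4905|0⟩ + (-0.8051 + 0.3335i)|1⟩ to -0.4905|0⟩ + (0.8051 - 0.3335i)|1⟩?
Z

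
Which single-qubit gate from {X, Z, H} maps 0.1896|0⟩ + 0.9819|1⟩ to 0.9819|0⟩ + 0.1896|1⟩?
X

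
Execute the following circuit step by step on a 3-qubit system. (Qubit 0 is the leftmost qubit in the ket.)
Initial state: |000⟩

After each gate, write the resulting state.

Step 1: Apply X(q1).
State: |010⟩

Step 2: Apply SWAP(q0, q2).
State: |010⟩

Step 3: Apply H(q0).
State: 1/√2|010⟩ + 1/√2|110⟩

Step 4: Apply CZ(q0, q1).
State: 1/√2|010⟩ - 1/√2|110⟩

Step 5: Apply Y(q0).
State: (1/√2)i|010⟩ + (1/√2)i|110⟩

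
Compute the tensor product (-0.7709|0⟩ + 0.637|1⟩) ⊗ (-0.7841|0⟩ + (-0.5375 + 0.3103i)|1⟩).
0.6045|00⟩ + (0.4144 - 0.2392i)|01⟩ - 0.4995|10⟩ + (-0.3424 + 0.1977i)|11⟩

amp(|b₁b₂…⟩) = product of the factor amplitudes for bits b₁, b₂, …; only kets whose every factor amplitude is nonzero survive.
|00⟩: (-0.7709)(-0.7841) = 0.6045
|01⟩: (-0.7709)(-0.5375 + 0.3103i) = (0.4144 - 0.2392i)
|10⟩: (0.637)(-0.7841) = -0.4995
|11⟩: (0.637)(-0.5375 + 0.3103i) = (-0.3424 + 0.1977i)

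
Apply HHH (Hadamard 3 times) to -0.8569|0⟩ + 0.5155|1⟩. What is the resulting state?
-0.2414|0⟩ - 0.9704|1⟩

H² = I, so H^3 = H: a single Hadamard. With (a, b) = (-0.8569, 0.5155), H gives ((a + b)/√2, (a − b)/√2) = (-0.2414, -0.9704).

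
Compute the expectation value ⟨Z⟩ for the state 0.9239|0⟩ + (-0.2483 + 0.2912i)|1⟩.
0.7071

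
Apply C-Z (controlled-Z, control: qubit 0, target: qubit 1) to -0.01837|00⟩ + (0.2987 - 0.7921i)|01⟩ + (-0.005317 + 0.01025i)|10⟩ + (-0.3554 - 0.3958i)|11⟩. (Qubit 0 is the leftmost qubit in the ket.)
-0.01837|00⟩ + (0.2987 - 0.7921i)|01⟩ + (-0.005317 + 0.01025i)|10⟩ + (0.3554 + 0.3958i)|11⟩

C-Z leaves the control-|0⟩ kets |00⟩, |01⟩ unchanged and applies Z to qubit 1 on the control-|1⟩ pair (|10⟩, |11⟩).
Z = [[1, 0], [0, -1]].
With a = amp(|10⟩) = (-0.005317 + 0.01025i) and b = amp(|11⟩) = (-0.3554 - 0.3958i):
new amp(|10⟩) = (1)·a = (-0.005317 + 0.01025i)
new amp(|11⟩) = (-1)·b = (0.3554 + 0.3958i)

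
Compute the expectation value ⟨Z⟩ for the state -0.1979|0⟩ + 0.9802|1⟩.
-0.9216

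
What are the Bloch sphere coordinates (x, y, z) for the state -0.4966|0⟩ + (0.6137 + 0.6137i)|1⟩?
(-0.6095, -0.6095, -0.5066)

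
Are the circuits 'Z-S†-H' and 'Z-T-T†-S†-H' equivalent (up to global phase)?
Yes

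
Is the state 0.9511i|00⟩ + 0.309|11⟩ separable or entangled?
Entangled

Writing the state as a|00⟩ + b|01⟩ + c|10⟩ + d|11⟩, it is a product state iff ad − bc = 0.
Here (a, b, c, d) = (0.9511i, 0, 0, 0.309): ad − bc = (0.9511i)(0.309) − (0)(0) = 0.2939i ≠ 0, so the state is entangled.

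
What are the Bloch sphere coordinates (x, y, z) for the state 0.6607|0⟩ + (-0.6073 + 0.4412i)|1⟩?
(-0.8025, 0.583, -0.1269)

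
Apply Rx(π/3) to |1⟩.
-(1/2)i|0⟩ + 0.866|1⟩

Rx(π/3) = [[cos(θ/2), −i·sin(θ/2)], [−i·sin(θ/2), cos(θ/2)]]; θ = π/3, cos(θ/2) ≈ 0.866025, sin(θ/2) ≈ 0.5.
With a = amp(|0⟩) = 0 and b = amp(|1⟩) = 1:
new amp(|0⟩) = (0.866025)·a + (-0.5i)·b = -(1/2)i
new amp(|1⟩) = (-0.5i)·a + (0.866025)·b = 0.866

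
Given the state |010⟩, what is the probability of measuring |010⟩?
1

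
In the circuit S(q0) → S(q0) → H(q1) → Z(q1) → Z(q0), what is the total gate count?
5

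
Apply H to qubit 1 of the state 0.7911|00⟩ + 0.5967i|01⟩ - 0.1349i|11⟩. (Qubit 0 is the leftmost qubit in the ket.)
(0.5594 + 0.4219i)|00⟩ + (0.5594 - 0.4219i)|01⟩ - 0.09539i|10⟩ + 0.09539i|11⟩

H on qubit 1 mixes each pair of kets that differ only in qubit 1: amplitudes (a, b) of (|…0…⟩, |…1…⟩) become ((a + b)/√2, (a − b)/√2). Kets absent from the input have amplitude 0.
(|00⟩, |01⟩): (a, b) = (0.7911, 0.5967i) → ((0.5594 + 0.4219i), (0.5594 - 0.4219i))
(|10⟩, |11⟩): (a, b) = (0, -0.1349i) → (-0.09539i, 0.09539i)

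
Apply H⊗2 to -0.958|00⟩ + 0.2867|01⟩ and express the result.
-0.3357|00⟩ - 0.6224|01⟩ - 0.3357|10⟩ - 0.6224|11⟩

H⊗2 gives amp(|y⟩) = (1/2) Σ_x (−1)^(x·y) amp(|x⟩), where x·y is the number of positions in which both x and y have a 1.
|00⟩: (-0.958 + 0.2867)/2 = -0.3357
|01⟩: (-0.958 - 0.2867)/2 = -0.6224
|10⟩: (-0.958 + 0.2867)/2 = -0.3357
|11⟩: (-0.958 - 0.2867)/2 = -0.6224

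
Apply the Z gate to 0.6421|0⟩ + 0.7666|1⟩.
0.6421|0⟩ - 0.7666|1⟩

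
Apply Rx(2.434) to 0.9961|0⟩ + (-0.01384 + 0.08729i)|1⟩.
(0.427 + 0.01298i)|0⟩ + (-0.004795 - 0.9042i)|1⟩

Rx(2.434) = [[cos(θ/2), −i·sin(θ/2)], [−i·sin(θ/2), cos(θ/2)]]; θ = 2.434, cos(θ/2) ≈ 0.346461, sin(θ/2) ≈ 0.938064.
With a = amp(|0⟩) = 0.9961 and b = amp(|1⟩) = (-0.01384 + 0.08729i):
new amp(|0⟩) = (0.346461)·a + (-0.938064i)·b = (0.427 + 0.01298i)
new amp(|1⟩) = (-0.938064i)·a + (0.346461)·b = (-0.004795 - 0.9042i)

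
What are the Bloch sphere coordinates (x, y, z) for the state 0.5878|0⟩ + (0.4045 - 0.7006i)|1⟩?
(0.4755, -0.8236, -0.309)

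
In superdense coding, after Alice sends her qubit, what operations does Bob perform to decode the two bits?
CNOT (Alice's qubit controls Bob's), then H on Alice's qubit, then measure both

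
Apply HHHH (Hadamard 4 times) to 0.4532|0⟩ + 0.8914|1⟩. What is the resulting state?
0.4532|0⟩ + 0.8914|1⟩

H² = I, so an even number of Hadamards cancels: H^4 = I and the state is unchanged.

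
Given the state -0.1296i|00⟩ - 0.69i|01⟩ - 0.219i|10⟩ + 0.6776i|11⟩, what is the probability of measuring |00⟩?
0.0168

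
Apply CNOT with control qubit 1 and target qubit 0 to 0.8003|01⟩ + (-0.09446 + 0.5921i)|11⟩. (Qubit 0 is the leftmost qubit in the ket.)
(-0.09446 + 0.5921i)|01⟩ + 0.8003|11⟩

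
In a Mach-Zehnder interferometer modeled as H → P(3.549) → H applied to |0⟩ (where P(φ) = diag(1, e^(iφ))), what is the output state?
(0.04092 - 0.1981i)|0⟩ + (0.9591 + 0.1981i)|1⟩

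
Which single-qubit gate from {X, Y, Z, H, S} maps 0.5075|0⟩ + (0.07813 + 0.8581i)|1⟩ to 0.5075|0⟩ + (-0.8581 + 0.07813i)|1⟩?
S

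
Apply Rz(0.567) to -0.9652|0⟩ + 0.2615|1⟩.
(-0.9267 + 0.27i)|0⟩ + (0.2511 + 0.07315i)|1⟩

Rz(0.567) = [[e^(−iθ/2), 0], [0, e^(iθ/2)]] with e^(±iθ/2) = cos(θ/2) ± i·sin(θ/2); θ = 0.567, cos(θ/2) ≈ 0.960082, sin(θ/2) ≈ 0.279718.
With a = amp(|0⟩) = -0.9652 and b = amp(|1⟩) = 0.2615:
new amp(|0⟩) = (0.960082 - 0.279718i)·a = (-0.9267 + 0.27i)
new amp(|1⟩) = (0.960082 + 0.279718i)·b = (0.2511 + 0.07315i)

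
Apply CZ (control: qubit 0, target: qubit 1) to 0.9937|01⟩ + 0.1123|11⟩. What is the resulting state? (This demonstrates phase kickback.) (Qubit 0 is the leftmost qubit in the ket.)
0.9937|01⟩ - 0.1123|11⟩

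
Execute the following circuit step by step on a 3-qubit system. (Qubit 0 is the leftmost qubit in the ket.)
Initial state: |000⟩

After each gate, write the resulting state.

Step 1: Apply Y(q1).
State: i|010⟩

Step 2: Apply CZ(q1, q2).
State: i|010⟩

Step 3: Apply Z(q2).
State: i|010⟩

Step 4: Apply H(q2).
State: (1/√2)i|010⟩ + (1/√2)i|011⟩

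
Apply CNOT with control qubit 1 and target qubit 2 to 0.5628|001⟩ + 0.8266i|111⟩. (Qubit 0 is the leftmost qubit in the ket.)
0.5628|001⟩ + 0.8266i|110⟩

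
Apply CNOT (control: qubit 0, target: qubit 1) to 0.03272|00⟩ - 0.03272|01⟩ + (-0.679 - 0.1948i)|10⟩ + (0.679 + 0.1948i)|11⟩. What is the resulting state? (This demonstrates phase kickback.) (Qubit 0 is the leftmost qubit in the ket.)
0.03272|00⟩ - 0.03272|01⟩ + (0.679 + 0.1948i)|10⟩ + (-0.679 - 0.1948i)|11⟩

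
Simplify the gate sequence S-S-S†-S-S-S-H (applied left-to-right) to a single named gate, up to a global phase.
H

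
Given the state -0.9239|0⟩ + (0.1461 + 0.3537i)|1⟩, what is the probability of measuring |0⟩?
0.8536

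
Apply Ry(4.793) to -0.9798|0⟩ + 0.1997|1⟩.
0.5848|0⟩ - 0.8111|1⟩

Ry(4.793) = [[cos(θ/2), −sin(θ/2)], [sin(θ/2), cos(θ/2)]]; θ = 4.793, cos(θ/2) ≈ -0.735025, sin(θ/2) ≈ 0.67804.
With a = amp(|0⟩) = -0.9798 and b = amp(|1⟩) = 0.1997:
new amp(|0⟩) = (-0.735025)·a + (-0.67804)·b = 0.5848
new amp(|1⟩) = (0.67804)·a + (-0.735025)·b = -0.8111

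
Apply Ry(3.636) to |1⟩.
-0.9696|0⟩ - 0.2447|1⟩

Ry(3.636) = [[cos(θ/2), −sin(θ/2)], [sin(θ/2), cos(θ/2)]]; θ = 3.636, cos(θ/2) ≈ -0.244694, sin(θ/2) ≈ 0.9696.
With a = amp(|0⟩) = 0 and b = amp(|1⟩) = 1:
new amp(|0⟩) = (-0.244694)·a + (-0.9696)·b = -0.9696
new amp(|1⟩) = (0.9696)·a + (-0.244694)·b = -0.2447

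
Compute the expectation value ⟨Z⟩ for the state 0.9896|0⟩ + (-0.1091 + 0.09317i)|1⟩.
0.9587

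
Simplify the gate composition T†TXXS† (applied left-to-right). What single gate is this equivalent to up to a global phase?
S†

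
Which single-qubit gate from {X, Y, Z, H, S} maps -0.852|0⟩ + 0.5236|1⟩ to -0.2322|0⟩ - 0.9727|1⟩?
H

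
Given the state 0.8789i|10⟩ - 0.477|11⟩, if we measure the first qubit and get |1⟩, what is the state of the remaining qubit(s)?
0.8789i|0⟩ - 0.477|1⟩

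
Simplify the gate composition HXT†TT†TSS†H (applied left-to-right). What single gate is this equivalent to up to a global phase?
Z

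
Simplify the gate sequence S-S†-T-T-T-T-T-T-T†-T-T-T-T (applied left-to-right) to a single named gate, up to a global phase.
T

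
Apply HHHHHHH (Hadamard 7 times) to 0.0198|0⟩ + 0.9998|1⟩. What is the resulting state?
0.721|0⟩ - 0.693|1⟩

H² = I, so H^7 = H: a single Hadamard. With (a, b) = (0.0198, 0.9998), H gives ((a + b)/√2, (a − b)/√2) = (0.721, -0.693).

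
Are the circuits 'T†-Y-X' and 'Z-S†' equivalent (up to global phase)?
No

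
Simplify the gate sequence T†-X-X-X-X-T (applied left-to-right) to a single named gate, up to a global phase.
I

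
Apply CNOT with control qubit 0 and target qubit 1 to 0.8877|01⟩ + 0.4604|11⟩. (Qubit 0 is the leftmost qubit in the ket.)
0.8877|01⟩ + 0.4604|10⟩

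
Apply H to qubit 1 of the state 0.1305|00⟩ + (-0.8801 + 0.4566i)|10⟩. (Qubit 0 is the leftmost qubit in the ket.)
0.09228|00⟩ + 0.09228|01⟩ + (-0.6223 + 0.3229i)|10⟩ + (-0.6223 + 0.3229i)|11⟩

H on qubit 1 mixes each pair of kets that differ only in qubit 1: amplitudes (a, b) of (|…0…⟩, |…1…⟩) become ((a + b)/√2, (a − b)/√2). Kets absent from the input have amplitude 0.
(|00⟩, |01⟩): (a, b) = (0.1305, 0) → (0.09228, 0.09228)
(|10⟩, |11⟩): (a, b) = ((-0.8801 + 0.4566i), 0) → ((-0.6223 + 0.3229i), (-0.6223 + 0.3229i))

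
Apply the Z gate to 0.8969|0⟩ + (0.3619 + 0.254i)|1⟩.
0.8969|0⟩ + (-0.3619 - 0.254i)|1⟩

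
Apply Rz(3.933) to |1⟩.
(-0.3855 + 0.9227i)|1⟩

Rz(3.933) = [[e^(−iθ/2), 0], [0, e^(iθ/2)]] with e^(±iθ/2) = cos(θ/2) ± i·sin(θ/2); θ = 3.933, cos(θ/2) ≈ -0.385458, sin(θ/2) ≈ 0.922726.
With a = amp(|0⟩) = 0 and b = amp(|1⟩) = 1:
new amp(|0⟩) = (-0.385458 - 0.922726i)·a = 0
new amp(|1⟩) = (-0.385458 + 0.922726i)·b = (-0.3855 + 0.9227i)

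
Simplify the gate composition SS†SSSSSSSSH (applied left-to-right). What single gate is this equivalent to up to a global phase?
H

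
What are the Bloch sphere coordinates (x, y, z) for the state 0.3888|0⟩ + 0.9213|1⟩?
(0.7164, 0, -0.6976)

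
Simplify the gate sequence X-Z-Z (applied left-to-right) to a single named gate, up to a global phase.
X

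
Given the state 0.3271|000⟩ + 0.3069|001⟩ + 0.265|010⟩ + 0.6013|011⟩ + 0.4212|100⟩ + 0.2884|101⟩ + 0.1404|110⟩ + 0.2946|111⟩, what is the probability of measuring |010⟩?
0.07023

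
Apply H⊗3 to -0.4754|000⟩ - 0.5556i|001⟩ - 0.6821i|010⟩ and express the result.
(-0.1681 - 0.4376i)|000⟩ + (-0.1681 - 0.04472i)|001⟩ + (-0.1681 + 0.04472i)|010⟩ + (-0.1681 + 0.4376i)|011⟩ + (-0.1681 - 0.4376i)|100⟩ + (-0.1681 - 0.04472i)|101⟩ + (-0.1681 + 0.04472i)|110⟩ + (-0.1681 + 0.4376i)|111⟩

H⊗3 gives amp(|y⟩) = (1/2√2) Σ_x (−1)^(x·y) amp(|x⟩), where x·y is the number of positions in which both x and y have a 1.
|000⟩: (-0.4754 - 0.5556i - 0.6821i)/(2√2) = (-0.1681 - 0.4376i)
|001⟩: (-0.4754 + 0.5556i - 0.6821i)/(2√2) = (-0.1681 - 0.04472i)
|010⟩: (-0.4754 - 0.5556i + 0.6821i)/(2√2) = (-0.1681 + 0.04472i)
|011⟩: (-0.4754 + 0.5556i + 0.6821i)/(2√2) = (-0.1681 + 0.4376i)
|100⟩: (-0.4754 - 0.5556i - 0.6821i)/(2√2) = (-0.1681 - 0.4376i)
|101⟩: (-0.4754 + 0.5556i - 0.6821i)/(2√2) = (-0.1681 - 0.04472i)
|110⟩: (-0.4754 - 0.5556i + 0.6821i)/(2√2) = (-0.1681 + 0.04472i)
|111⟩: (-0.4754 + 0.5556i + 0.6821i)/(2√2) = (-0.1681 + 0.4376i)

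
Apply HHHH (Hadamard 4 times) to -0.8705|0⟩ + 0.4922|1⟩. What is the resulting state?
-0.8705|0⟩ + 0.4922|1⟩

H² = I, so an even number of Hadamards cancels: H^4 = I and the state is unchanged.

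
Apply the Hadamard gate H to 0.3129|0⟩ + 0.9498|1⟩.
0.8929|0⟩ - 0.4504|1⟩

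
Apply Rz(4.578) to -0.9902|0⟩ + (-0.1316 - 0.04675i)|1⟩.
(0.6516 + 0.7456i)|0⟩ + (0.1218 - 0.06833i)|1⟩

Rz(4.578) = [[e^(−iθ/2), 0], [0, e^(iθ/2)]] with e^(±iθ/2) = cos(θ/2) ± i·sin(θ/2); θ = 4.578, cos(θ/2) ≈ -0.658033, sin(θ/2) ≈ 0.752989.
With a = amp(|0⟩) = -0.9902 and b = amp(|1⟩) = (-0.1316 - 0.04675i):
new amp(|0⟩) = (-0.658033 - 0.752989i)·a = (0.6516 + 0.7456i)
new amp(|1⟩) = (-0.658033 + 0.752989i)·b = (0.1218 - 0.06833i)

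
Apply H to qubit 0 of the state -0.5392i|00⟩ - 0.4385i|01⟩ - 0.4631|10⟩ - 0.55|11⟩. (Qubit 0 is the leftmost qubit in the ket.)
(-0.3275 - 0.3813i)|00⟩ + (-0.3889 - 0.3101i)|01⟩ + (0.3275 - 0.3813i)|10⟩ + (0.3889 - 0.3101i)|11⟩

H on qubit 0 mixes each pair of kets that differ only in qubit 0: amplitudes (a, b) of (|…0…⟩, |…1…⟩) become ((a + b)/√2, (a − b)/√2). Kets absent from the input have amplitude 0.
(|00⟩, |10⟩): (a, b) = (-0.5392i, -0.4631) → ((-0.3275 - 0.3813i), (0.3275 - 0.3813i))
(|01⟩, |11⟩): (a, b) = (-0.4385i, -0.55) → ((-0.3889 - 0.3101i), (0.3889 - 0.3101i))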